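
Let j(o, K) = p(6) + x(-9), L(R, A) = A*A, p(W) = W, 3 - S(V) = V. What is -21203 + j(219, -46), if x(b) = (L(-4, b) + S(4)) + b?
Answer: -21126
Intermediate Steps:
S(V) = 3 - V
L(R, A) = A²
x(b) = -1 + b + b² (x(b) = (b² + (3 - 1*4)) + b = (b² + (3 - 4)) + b = (b² - 1) + b = (-1 + b²) + b = -1 + b + b²)
j(o, K) = 77 (j(o, K) = 6 + (-1 - 9 + (-9)²) = 6 + (-1 - 9 + 81) = 6 + 71 = 77)
-21203 + j(219, -46) = -21203 + 77 = -21126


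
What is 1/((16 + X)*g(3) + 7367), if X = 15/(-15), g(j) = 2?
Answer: 1/7397 ≈ 0.00013519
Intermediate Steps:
X = -1 (X = 15*(-1/15) = -1)
1/((16 + X)*g(3) + 7367) = 1/((16 - 1)*2 + 7367) = 1/(15*2 + 7367) = 1/(30 + 7367) = 1/7397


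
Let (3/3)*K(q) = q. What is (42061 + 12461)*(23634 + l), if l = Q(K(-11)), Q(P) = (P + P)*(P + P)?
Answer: 1314961596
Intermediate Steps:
K(q) = q
Q(P) = 4*P**2 (Q(P) = (2*P)*(2*P) = 4*P**2)
l = 484 (l = 4*(-11)**2 = 4*121 = 484)
(42061 + 12461)*(23634 + l) = (42061 + 12461)*(23634 + 484) = 54522*24118 = 1314961596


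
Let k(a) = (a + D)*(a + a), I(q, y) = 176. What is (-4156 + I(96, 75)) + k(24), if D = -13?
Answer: -3452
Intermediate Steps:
k(a) = 2*a*(-13 + a) (k(a) = (a - 13)*(a + a) = (-13 + a)*(2*a) = 2*a*(-13 + a))
(-4156 + I(96, 75)) + k(24) = (-4156 + 176) + 2*24*(-13 + 24) = -3980 + 2*24*11 = -3980 + 528 = -3452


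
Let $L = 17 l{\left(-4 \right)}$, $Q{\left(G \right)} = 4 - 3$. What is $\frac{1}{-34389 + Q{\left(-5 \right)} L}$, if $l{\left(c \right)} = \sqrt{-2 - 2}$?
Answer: $- \frac{34389}{1182604477} - \frac{34 i}{1182604477} \approx -2.9079 \cdot 10^{-5} - 2.875 \cdot 10^{-8} i$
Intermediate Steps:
$Q{\left(G \right)} = 1$
$l{\left(c \right)} = 2 i$ ($l{\left(c \right)} = \sqrt{-4} = 2 i$)
$L = 34 i$ ($L = 17 \cdot 2 i = 34 i \approx 34.0 i$)
$\frac{1}{-34389 + Q{\left(-5 \right)} L} = \frac{1}{-34389 + 1 \cdot 34 i} = \frac{1}{-34389 + 34 i} = \frac{-34389 - 34 i}{1182604477}$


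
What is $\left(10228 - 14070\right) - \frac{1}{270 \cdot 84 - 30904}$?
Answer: $- \frac{31596607}{8224} \approx -3842.0$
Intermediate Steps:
$\left(10228 - 14070\right) - \frac{1}{270 \cdot 84 - 30904} = -3842 - \frac{1}{22680 - 30904} = -3842 - \frac{1}{-8224} = -3842 - - \frac{1}{8224} = -3842 + \frac{1}{8224} = - \frac{31596607}{8224}$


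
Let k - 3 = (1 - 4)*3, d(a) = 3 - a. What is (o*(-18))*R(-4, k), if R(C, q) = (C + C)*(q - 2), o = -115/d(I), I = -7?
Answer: 13248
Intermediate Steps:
k = -6 (k = 3 + (1 - 4)*3 = 3 - 3*3 = 3 - 9 = -6)
o = -23/2 (o = -115/(3 - 1*(-7)) = -115/(3 + 7) = -115/10 = -115*⅒ = -23/2 ≈ -11.500)
R(C, q) = 2*C*(-2 + q) (R(C, q) = (2*C)*(-2 + q) = 2*C*(-2 + q))
(o*(-18))*R(-4, k) = (-23/2*(-18))*(2*(-4)*(-2 - 6)) = 207*(2*(-4)*(-8)) = 207*64 = 13248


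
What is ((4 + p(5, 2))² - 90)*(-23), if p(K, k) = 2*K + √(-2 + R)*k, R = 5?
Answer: -2714 - 1288*√3 ≈ -4944.9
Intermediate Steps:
p(K, k) = 2*K + k*√3 (p(K, k) = 2*K + √(-2 + 5)*k = 2*K + √3*k = 2*K + k*√3)
((4 + p(5, 2))² - 90)*(-23) = ((4 + (2*5 + 2*√3))² - 90)*(-23) = ((4 + (10 + 2*√3))² - 90)*(-23) = ((14 + 2*√3)² - 90)*(-23) = (-90 + (14 + 2*√3)²)*(-23) = 2070 - 23*(14 + 2*√3)²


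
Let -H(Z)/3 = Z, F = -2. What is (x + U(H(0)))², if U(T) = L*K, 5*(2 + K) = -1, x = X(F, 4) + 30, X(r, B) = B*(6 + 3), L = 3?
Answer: 88209/25 ≈ 3528.4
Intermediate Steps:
H(Z) = -3*Z
X(r, B) = 9*B (X(r, B) = B*9 = 9*B)
x = 66 (x = 9*4 + 30 = 36 + 30 = 66)
K = -11/5 (K = -2 + (⅕)*(-1) = -2 - ⅕ = -11/5 ≈ -2.2000)
U(T) = -33/5 (U(T) = 3*(-11/5) = -33/5)
(x + U(H(0)))² = (66 - 33/5)² = (297/5)² = 88209/25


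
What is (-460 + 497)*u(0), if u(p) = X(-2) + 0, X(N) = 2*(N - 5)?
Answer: -518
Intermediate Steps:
X(N) = -10 + 2*N (X(N) = 2*(-5 + N) = -10 + 2*N)
u(p) = -14 (u(p) = (-10 + 2*(-2)) + 0 = (-10 - 4) + 0 = -14 + 0 = -14)
(-460 + 497)*u(0) = (-460 + 497)*(-14) = 37*(-14) = -518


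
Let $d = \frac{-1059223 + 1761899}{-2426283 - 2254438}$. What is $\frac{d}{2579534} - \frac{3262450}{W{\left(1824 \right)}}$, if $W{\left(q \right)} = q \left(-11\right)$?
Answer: $\frac{9847769725512245759}{60563580083494224} \approx 162.6$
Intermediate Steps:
$d = - \frac{702676}{4680721}$ ($d = \frac{702676}{-4680721} = 702676 \left(- \frac{1}{4680721}\right) = - \frac{702676}{4680721} \approx -0.15012$)
$W{\left(q \right)} = - 11 q$
$\frac{d}{2579534} - \frac{3262450}{W{\left(1824 \right)}} = - \frac{702676}{4680721 \cdot 2579534} - \frac{3262450}{\left(-11\right) 1824} = \left(- \frac{702676}{4680721}\right) \frac{1}{2579534} - \frac{3262450}{-20064} = - \frac{351338}{6037039482007} - - \frac{1631225}{10032} = - \frac{351338}{6037039482007} + \frac{1631225}{10032} = \frac{9847769725512245759}{60563580083494224}$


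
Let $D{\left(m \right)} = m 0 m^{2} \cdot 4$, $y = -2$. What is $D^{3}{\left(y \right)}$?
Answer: $0$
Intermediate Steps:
$D{\left(m \right)} = 0$ ($D{\left(m \right)} = m 0 \cdot 4 = 0 \cdot 4 = 0$)
$D^{3}{\left(y \right)} = 0^{3} = 0$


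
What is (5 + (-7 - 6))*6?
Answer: -48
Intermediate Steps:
(5 + (-7 - 6))*6 = (5 - 13)*6 = -8*6 = -48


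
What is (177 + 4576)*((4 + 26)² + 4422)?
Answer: 25295466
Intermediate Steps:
(177 + 4576)*((4 + 26)² + 4422) = 4753*(30² + 4422) = 4753*(900 + 4422) = 4753*5322 = 25295466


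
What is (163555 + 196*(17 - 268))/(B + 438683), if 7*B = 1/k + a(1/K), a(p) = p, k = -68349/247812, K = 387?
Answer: 7058139931773/27075108618436 ≈ 0.26069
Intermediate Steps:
k = -22783/82604 (k = -68349*1/247812 = -22783/82604 ≈ -0.27581)
B = -31944965/61719147 (B = (1/(-22783/82604) + 1/387)/7 = (-82604/22783 + 1/387)/7 = (⅐)*(-31944965/8817021) = -31944965/61719147 ≈ -0.51759)
(163555 + 196*(17 - 268))/(B + 438683) = (163555 + 196*(17 - 268))/(-31944965/61719147 + 438683) = (163555 + 196*(-251))/(27075108618436/61719147) = (163555 - 49196)*(61719147/27075108618436) = 114359*(61719147/27075108618436) = 7058139931773/27075108618436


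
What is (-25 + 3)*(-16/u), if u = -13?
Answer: -352/13 ≈ -27.077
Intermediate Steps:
(-25 + 3)*(-16/u) = (-25 + 3)*(-16/(-13)) = -(-352)*(-1)/13 = -22*16/13 = -352/13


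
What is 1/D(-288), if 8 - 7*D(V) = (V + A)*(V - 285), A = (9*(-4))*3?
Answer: -7/226900 ≈ -3.0851e-5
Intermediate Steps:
A = -108 (A = -36*3 = -108)
D(V) = 8/7 - (-285 + V)*(-108 + V)/7 (D(V) = 8/7 - (V - 108)*(V - 285)/7 = 8/7 - (-108 + V)*(-285 + V)/7 = 8/7 - (-285 + V)*(-108 + V)/7)
1/D(-288) = 1/(-4396 - ⅐*(-288)² + (393/7)*(-288)) = 1/(-4396 - ⅐*82944 - 113184/7) = 1/(-4396 - 82944/7 - 113184/7) = 1/(-226900/7) = -7/226900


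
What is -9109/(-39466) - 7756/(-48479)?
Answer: 747693507/1913272214 ≈ 0.39079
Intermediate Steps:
-9109/(-39466) - 7756/(-48479) = -9109*(-1/39466) - 7756*(-1/48479) = 9109/39466 + 7756/48479 = 747693507/1913272214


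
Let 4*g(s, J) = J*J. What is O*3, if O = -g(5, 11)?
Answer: -363/4 ≈ -90.750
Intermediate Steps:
g(s, J) = J²/4 (g(s, J) = (J*J)/4 = J²/4)
O = -121/4 (O = -11²/4 = -121/4 ≈ -30.250)
O*3 = -121/4*3 = -363/4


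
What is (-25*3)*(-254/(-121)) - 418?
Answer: -69628/121 ≈ -575.44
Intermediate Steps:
(-25*3)*(-254/(-121)) - 418 = -(-19050)*(-1)/121 - 418 = -75*254/121 - 418 = -19050/121 - 418 = -69628/121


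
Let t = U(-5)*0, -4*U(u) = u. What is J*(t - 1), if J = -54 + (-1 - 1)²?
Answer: 50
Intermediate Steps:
U(u) = -u/4
J = -50 (J = -54 + (-2)² = -54 + 4 = -50)
t = 0 (t = -¼*(-5)*0 = (5/4)*0 = 0)
J*(t - 1) = -50*(0 - 1) = -50*(-1) = 50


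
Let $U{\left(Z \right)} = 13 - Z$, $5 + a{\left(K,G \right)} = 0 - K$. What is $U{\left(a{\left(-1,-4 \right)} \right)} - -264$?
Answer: $281$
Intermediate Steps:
$a{\left(K,G \right)} = -5 - K$ ($a{\left(K,G \right)} = -5 + \left(0 - K\right) = -5 - K$)
$U{\left(a{\left(-1,-4 \right)} \right)} - -264 = \left(13 - \left(-5 - -1\right)\right) - -264 = \left(13 - \left(-5 + 1\right)\right) + 264 = \left(13 - -4\right) + 264 = \left(13 + 4\right) + 264 = 17 + 264 = 281$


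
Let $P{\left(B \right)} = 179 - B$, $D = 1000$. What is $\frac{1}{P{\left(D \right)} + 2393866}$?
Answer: $\frac{1}{2393045} \approx 4.1788 \cdot 10^{-7}$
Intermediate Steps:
$\frac{1}{P{\left(D \right)} + 2393866} = \frac{1}{\left(179 - 1000\right) + 2393866} = \frac{1}{-821 + 2393866} = \frac{1}{2393045}$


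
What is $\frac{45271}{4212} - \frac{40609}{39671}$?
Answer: $\frac{1624900733}{167094252} \approx 9.7245$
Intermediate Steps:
$\frac{45271}{4212} - \frac{40609}{39671} = \frac{1624900733}{167094252}$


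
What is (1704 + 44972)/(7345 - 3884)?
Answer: 46676/3461 ≈ 13.486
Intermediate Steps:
(1704 + 44972)/(7345 - 3884) = 46676/3461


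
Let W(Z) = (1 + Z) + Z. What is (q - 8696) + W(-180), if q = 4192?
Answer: -4863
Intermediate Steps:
W(Z) = 1 + 2*Z
(q - 8696) + W(-180) = (4192 - 8696) + (1 + 2*(-180)) = -4504 + (1 - 360) = -4504 - 359 = -4863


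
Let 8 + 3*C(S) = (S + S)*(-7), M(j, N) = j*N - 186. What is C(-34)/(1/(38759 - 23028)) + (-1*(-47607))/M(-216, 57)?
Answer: 10223498107/4166 ≈ 2.4540e+6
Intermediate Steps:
M(j, N) = -186 + N*j (M(j, N) = N*j - 186 = -186 + N*j)
C(S) = -8/3 - 14*S/3 (C(S) = -8/3 + ((S + S)*(-7))/3 = -8/3 + ((2*S)*(-7))/3 = -8/3 + (-14*S)/3 = -8/3 - 14*S/3)
C(-34)/(1/(38759 - 23028)) + (-1*(-47607))/M(-216, 57) = (-8/3 - 14/3*(-34))/(1/(38759 - 23028)) + (-1*(-47607))/(-186 + 57*(-216)) = (-8/3 + 476/3)/(1/15731) + 47607/(-186 - 12312) = 156/(1/15731) + 47607/(-12498) = 156*15731 + 47607*(-1/12498) = 2454036 - 15869/4166 = 10223498107/4166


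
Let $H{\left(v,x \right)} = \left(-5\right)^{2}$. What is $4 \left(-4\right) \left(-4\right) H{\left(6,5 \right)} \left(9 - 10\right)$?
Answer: $-1600$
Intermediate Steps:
$H{\left(v,x \right)} = 25$
$4 \left(-4\right) \left(-4\right) H{\left(6,5 \right)} \left(9 - 10\right) = 4 \left(-4\right) \left(-4\right) 25 \left(9 - 10\right) = 4 \cdot 16 \cdot 25 \left(-1\right) = 4 \cdot 400 \left(-1\right) = 1600 \left(-1\right) = -1600$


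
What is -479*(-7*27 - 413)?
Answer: 288358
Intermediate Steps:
-479*(-7*27 - 413) = -479*(-189 - 413) = -479*(-602) = 288358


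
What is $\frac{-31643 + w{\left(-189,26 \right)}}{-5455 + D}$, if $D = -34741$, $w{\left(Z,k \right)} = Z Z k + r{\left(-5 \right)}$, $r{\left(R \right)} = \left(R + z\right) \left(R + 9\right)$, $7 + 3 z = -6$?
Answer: $- \frac{2691197}{120588} \approx -22.317$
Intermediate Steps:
$z = - \frac{13}{3}$ ($z = - \frac{7}{3} + \frac{1}{3} \left(-6\right) = - \frac{7}{3} - 2 = - \frac{13}{3} \approx -4.3333$)
$r{\left(R \right)} = \left(9 + R\right) \left(- \frac{13}{3} + R\right)$ ($r{\left(R \right)} = \left(R - \frac{13}{3}\right) \left(R + 9\right) = \left(- \frac{13}{3} + R\right) \left(9 + R\right) = \left(9 + R\right) \left(- \frac{13}{3} + R\right)$)
$w{\left(Z,k \right)} = - \frac{112}{3} + k Z^{2}$ ($w{\left(Z,k \right)} = Z Z k + \left(-39 + \left(-5\right)^{2} + \frac{14}{3} \left(-5\right)\right) = Z^{2} k - \frac{112}{3} = k Z^{2} - \frac{112}{3} = - \frac{112}{3} + k Z^{2}$)
$\frac{-31643 + w{\left(-189,26 \right)}}{-5455 + D} = \frac{-31643 - \left(\frac{112}{3} - 26 \left(-189\right)^{2}\right)}{-5455 - 34741} = \frac{-31643 + \left(- \frac{112}{3} + 26 \cdot 35721\right)}{-40196} = \left(-31643 + \left(- \frac{112}{3} + 928746\right)\right) \left(- \frac{1}{40196}\right) = \left(-31643 + \frac{2786126}{3}\right) \left(- \frac{1}{40196}\right) = \frac{2691197}{3} \left(- \frac{1}{40196}\right) = - \frac{2691197}{120588}$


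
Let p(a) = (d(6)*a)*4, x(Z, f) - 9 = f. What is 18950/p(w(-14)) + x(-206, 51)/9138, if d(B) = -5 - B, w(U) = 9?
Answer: -14428445/301554 ≈ -47.847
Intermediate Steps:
x(Z, f) = 9 + f
p(a) = -44*a (p(a) = ((-5 - 1*6)*a)*4 = ((-5 - 6)*a)*4 = -11*a*4 = -44*a)
18950/p(w(-14)) + x(-206, 51)/9138 = 18950/((-44*9)) + (9 + 51)/9138 = 18950/(-396) + 60*(1/9138) = 18950*(-1/396) + 10/1523 = -9475/198 + 10/1523 = -14428445/301554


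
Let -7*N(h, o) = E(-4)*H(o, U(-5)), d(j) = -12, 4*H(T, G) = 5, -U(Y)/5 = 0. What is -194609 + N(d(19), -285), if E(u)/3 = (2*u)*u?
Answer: -1362383/7 ≈ -1.9463e+5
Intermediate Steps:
U(Y) = 0 (U(Y) = -5*0 = 0)
H(T, G) = 5/4 (H(T, G) = (1/4)*5 = 5/4)
E(u) = 6*u**2 (E(u) = 3*((2*u)*u) = 3*(2*u**2) = 6*u**2)
N(h, o) = -120/7 (N(h, o) = -6*(-4)**2*5/(7*4) = -6*16*5/(7*4) = -96*5/(7*4) = -1/7*120 = -120/7)
-194609 + N(d(19), -285) = -194609 - 120/7 = -1362383/7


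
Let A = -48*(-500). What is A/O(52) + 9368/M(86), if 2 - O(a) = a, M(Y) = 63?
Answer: -20872/63 ≈ -331.30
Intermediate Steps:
A = 24000
O(a) = 2 - a
A/O(52) + 9368/M(86) = 24000/(2 - 1*52) + 9368/63 = 24000/(2 - 52) + 9368*(1/63) = 24000/(-50) + 9368/63 = 24000*(-1/50) + 9368/63 = -480 + 9368/63 = -20872/63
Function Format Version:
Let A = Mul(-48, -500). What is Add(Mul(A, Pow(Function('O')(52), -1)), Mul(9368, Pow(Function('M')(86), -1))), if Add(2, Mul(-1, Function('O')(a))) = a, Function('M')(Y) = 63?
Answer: Rational(-20872, 63) ≈ -331.30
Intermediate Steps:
A = 24000
Function('O')(a) = Add(2, Mul(-1, a))
Add(Mul(A, Pow(Function('O')(52), -1)), Mul(9368, Pow(Function('M')(86), -1))) = Add(Mul(24000, Pow(Add(2, Mul(-1, 52)), -1)), Mul(9368, Pow(63, -1))) = Add(Mul(24000, Pow(Add(2, -52), -1)), Mul(9368, Rational(1, 63))) = Add(Mul(24000, Pow(-50, -1)), Rational(9368, 63)) = Add(Mul(24000, Rational(-1, 50)), Rational(9368, 63)) = Add(-480, Rational(9368, 63)) = Rational(-20872, 63)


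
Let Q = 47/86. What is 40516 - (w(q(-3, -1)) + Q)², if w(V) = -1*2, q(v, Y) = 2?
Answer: 299640711/7396 ≈ 40514.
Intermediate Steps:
w(V) = -2
Q = 47/86 (Q = 47*(1/86) = 47/86 ≈ 0.54651)
40516 - (w(q(-3, -1)) + Q)² = 40516 - (-2 + 47/86)² = 40516 - (-125/86)² = 40516 - 1*15625/7396 = 40516 - 15625/7396 = 299640711/7396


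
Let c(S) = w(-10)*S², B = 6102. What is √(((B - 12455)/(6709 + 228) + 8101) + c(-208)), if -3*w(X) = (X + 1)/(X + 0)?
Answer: 2*I*√1467454124605/34685 ≈ 69.851*I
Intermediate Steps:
w(X) = -(1 + X)/(3*X) (w(X) = -(X + 1)/(3*(X + 0)) = -(1 + X)/(3*X))
c(S) = -3*S²/10 (c(S) = ((⅓)*(-1 - 1*(-10))/(-10))*S² = ((⅓)*(-⅒)*(-1 + 10))*S² = ((⅓)*(-⅒)*9)*S² = -3*S²/10)
√(((B - 12455)/(6709 + 228) + 8101) + c(-208)) = √(((6102 - 12455)/(6709 + 228) + 8101) - 3/10*(-208)²) = √((-6353/6937 + 8101) - 3/10*43264) = √((-6353*1/6937 + 8101) - 64896/5) = √((-6353/6937 + 8101) - 64896/5) = √(56190284/6937 - 64896/5) = √(-169232132/34685) = 2*I*√1467454124605/34685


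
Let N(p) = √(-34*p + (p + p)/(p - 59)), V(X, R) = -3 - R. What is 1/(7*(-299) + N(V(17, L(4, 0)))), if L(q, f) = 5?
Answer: -140231/293485243 - 8*√19095/293485243 ≈ -0.00048158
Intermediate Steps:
N(p) = √(-34*p + 2*p/(-59 + p)) (N(p) = √(-34*p + (2*p)/(-59 + p)) = √(-34*p + 2*p/(-59 + p)))
1/(7*(-299) + N(V(17, L(4, 0)))) = 1/(7*(-299) + √2*√((-3 - 1*5)*(1004 - 17*(-3 - 1*5))/(-59 + (-3 - 1*5)))) = 1/(-2093 + √2*√((-3 - 5)*(1004 - 17*(-3 - 5))/(-59 + (-3 - 5)))) = 1/(-2093 + √2*√(-8*(1004 - 17*(-8))/(-59 - 8))) = 1/(-2093 + √2*√(-8*(1004 + 136)/(-67))) = 1/(-2093 + √2*√(-8*(-1/67)*1140)) = 1/(-2093 + √2*√(9120/67)) = 1/(-2093 + √2*(4*√38190/67)) = 1/(-2093 + 8*√19095/67)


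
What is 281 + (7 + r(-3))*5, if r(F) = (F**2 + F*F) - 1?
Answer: 401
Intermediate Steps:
r(F) = -1 + 2*F**2 (r(F) = (F**2 + F**2) - 1 = 2*F**2 - 1 = -1 + 2*F**2)
281 + (7 + r(-3))*5 = 281 + (7 + (-1 + 2*(-3)**2))*5 = 281 + (7 + (-1 + 2*9))*5 = 281 + (7 + (-1 + 18))*5 = 281 + (7 + 17)*5 = 281 + 24*5 = 281 + 120 = 401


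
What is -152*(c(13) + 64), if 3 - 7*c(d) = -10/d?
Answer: -127528/13 ≈ -9809.8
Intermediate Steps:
c(d) = 3/7 + 10/(7*d) (c(d) = 3/7 - (-10)/(7*d) = 3/7 + 10/(7*d))
-152*(c(13) + 64) = -152*((⅐)*(10 + 3*13)/13 + 64) = -152*((⅐)*(1/13)*(10 + 39) + 64) = -152*((⅐)*(1/13)*49 + 64) = -152*(7/13 + 64) = -152*839/13 = -127528/13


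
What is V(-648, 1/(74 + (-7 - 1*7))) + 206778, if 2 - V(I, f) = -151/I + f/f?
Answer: 133992641/648 ≈ 2.0678e+5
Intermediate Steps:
V(I, f) = 1 + 151/I (V(I, f) = 2 - (-151/I + f/f) = 2 - (-151/I + 1) = 2 - (1 - 151/I) = 2 + (-1 + 151/I) = 1 + 151/I)
V(-648, 1/(74 + (-7 - 1*7))) + 206778 = (151 - 648)/(-648) + 206778 = -1/648*(-497) + 206778 = 497/648 + 206778 = 133992641/648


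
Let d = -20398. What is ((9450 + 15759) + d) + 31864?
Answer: 36675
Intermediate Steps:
((9450 + 15759) + d) + 31864 = ((9450 + 15759) - 20398) + 31864 = (25209 - 20398) + 31864 = 4811 + 31864 = 36675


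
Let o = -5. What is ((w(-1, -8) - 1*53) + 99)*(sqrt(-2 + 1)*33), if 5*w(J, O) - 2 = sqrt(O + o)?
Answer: -33*sqrt(13)/5 + 7656*I/5 ≈ -23.797 + 1531.2*I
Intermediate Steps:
w(J, O) = 2/5 + sqrt(-5 + O)/5 (w(J, O) = 2/5 + sqrt(O - 5)/5 = 2/5 + sqrt(-5 + O)/5)
((w(-1, -8) - 1*53) + 99)*(sqrt(-2 + 1)*33) = (((2/5 + sqrt(-5 - 8)/5) - 1*53) + 99)*(sqrt(-2 + 1)*33) = (((2/5 + sqrt(-13)/5) - 53) + 99)*(sqrt(-1)*33) = (((2/5 + (I*sqrt(13))/5) - 53) + 99)*(I*33) = (((2/5 + I*sqrt(13)/5) - 53) + 99)*(33*I) = ((-263/5 + I*sqrt(13)/5) + 99)*(33*I) = (232/5 + I*sqrt(13)/5)*(33*I) = 33*I*(232/5 + I*sqrt(13)/5)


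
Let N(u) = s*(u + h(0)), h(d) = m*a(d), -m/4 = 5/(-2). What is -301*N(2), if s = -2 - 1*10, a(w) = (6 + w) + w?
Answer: 223944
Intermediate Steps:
a(w) = 6 + 2*w
m = 10 (m = -20/(-2) = -20*(-1)/2 = -4*(-5/2) = 10)
h(d) = 60 + 20*d (h(d) = 10*(6 + 2*d) = 60 + 20*d)
s = -12 (s = -2 - 10 = -12)
N(u) = -720 - 12*u (N(u) = -12*(u + (60 + 20*0)) = -12*(u + (60 + 0)) = -12*(u + 60) = -12*(60 + u) = -720 - 12*u)
-301*N(2) = -301*(-720 - 12*2) = -301*(-720 - 24) = -301*(-744) = 223944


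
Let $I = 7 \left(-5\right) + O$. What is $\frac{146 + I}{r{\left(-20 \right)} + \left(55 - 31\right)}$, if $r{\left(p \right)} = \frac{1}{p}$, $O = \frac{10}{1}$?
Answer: $\frac{2420}{479} \approx 5.0522$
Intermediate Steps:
$O = 10$ ($O = 10 \cdot 1 = 10$)
$I = -25$ ($I = 7 \left(-5\right) + 10 = -35 + 10 = -25$)
$\frac{146 + I}{r{\left(-20 \right)} + \left(55 - 31\right)} = \frac{146 - 25}{\frac{1}{-20} + \left(55 - 31\right)} = \frac{121}{- \frac{1}{20} + \left(55 - 31\right)} = \frac{121}{- \frac{1}{20} + 24} = \frac{121}{\frac{479}{20}} = 121 \cdot \frac{20}{479} = \frac{2420}{479}$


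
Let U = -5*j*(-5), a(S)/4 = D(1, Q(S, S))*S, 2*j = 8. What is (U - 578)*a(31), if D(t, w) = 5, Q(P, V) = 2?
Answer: -296360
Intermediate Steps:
j = 4 (j = (½)*8 = 4)
a(S) = 20*S (a(S) = 4*(5*S) = 20*S)
U = 100 (U = -5*4*(-5) = -20*(-5) = 100)
(U - 578)*a(31) = (100 - 578)*(20*31) = -478*620 = -296360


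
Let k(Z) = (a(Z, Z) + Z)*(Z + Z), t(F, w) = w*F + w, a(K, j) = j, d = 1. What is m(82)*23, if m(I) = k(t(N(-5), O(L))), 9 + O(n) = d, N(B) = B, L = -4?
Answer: 94208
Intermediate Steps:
O(n) = -8 (O(n) = -9 + 1 = -8)
t(F, w) = w + F*w (t(F, w) = F*w + w = w + F*w)
k(Z) = 4*Z² (k(Z) = (Z + Z)*(Z + Z) = (2*Z)*(2*Z) = 4*Z²)
m(I) = 4096 (m(I) = 4*(-8*(1 - 5))² = 4*(-8*(-4))² = 4*32² = 4*1024 = 4096)
m(82)*23 = 4096*23 = 94208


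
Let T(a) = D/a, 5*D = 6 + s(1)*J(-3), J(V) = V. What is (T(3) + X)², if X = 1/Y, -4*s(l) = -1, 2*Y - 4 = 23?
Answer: 52441/291600 ≈ 0.17984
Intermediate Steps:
Y = 27/2 (Y = 2 + (½)*23 = 2 + 23/2 = 27/2 ≈ 13.500)
s(l) = ¼ (s(l) = -¼*(-1) = ¼)
D = 21/20 (D = (6 + (¼)*(-3))/5 = (6 - ¾)/5 = (⅕)*(21/4) = 21/20 ≈ 1.0500)
T(a) = 21/(20*a)
X = 2/27 (X = 1/(27/2) = 2/27 ≈ 0.074074)
(T(3) + X)² = ((21/20)/3 + 2/27)² = ((21/20)*(⅓) + 2/27)² = (7/20 + 2/27)² = (229/540)² = 52441/291600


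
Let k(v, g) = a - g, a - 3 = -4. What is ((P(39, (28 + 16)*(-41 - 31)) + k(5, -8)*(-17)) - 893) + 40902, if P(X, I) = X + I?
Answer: 36761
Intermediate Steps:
a = -1 (a = 3 - 4 = -1)
P(X, I) = I + X
k(v, g) = -1 - g
((P(39, (28 + 16)*(-41 - 31)) + k(5, -8)*(-17)) - 893) + 40902 = ((((28 + 16)*(-41 - 31) + 39) + (-1 - 1*(-8))*(-17)) - 893) + 40902 = (((44*(-72) + 39) + (-1 + 8)*(-17)) - 893) + 40902 = (((-3168 + 39) + 7*(-17)) - 893) + 40902 = ((-3129 - 119) - 893) + 40902 = (-3248 - 893) + 40902 = -4141 + 40902 = 36761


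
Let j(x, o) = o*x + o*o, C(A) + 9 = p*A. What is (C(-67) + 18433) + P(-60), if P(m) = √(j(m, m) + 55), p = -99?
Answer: 25057 + √7255 ≈ 25142.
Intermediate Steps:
C(A) = -9 - 99*A
j(x, o) = o² + o*x (j(x, o) = o*x + o² = o² + o*x)
P(m) = √(55 + 2*m²) (P(m) = √(m*(m + m) + 55) = √(m*(2*m) + 55) = √(2*m² + 55) = √(55 + 2*m²))
(C(-67) + 18433) + P(-60) = ((-9 - 99*(-67)) + 18433) + √(55 + 2*(-60)²) = ((-9 + 6633) + 18433) + √(55 + 2*3600) = (6624 + 18433) + √(55 + 7200) = 25057 + √7255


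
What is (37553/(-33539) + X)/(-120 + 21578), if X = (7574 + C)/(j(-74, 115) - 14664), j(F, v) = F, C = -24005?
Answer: -2376805/10606641806156 ≈ -2.2409e-7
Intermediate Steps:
X = 16431/14738 (X = (7574 - 24005)/(-74 - 14664) = -16431/(-14738) = -16431*(-1/14738) = 16431/14738 ≈ 1.1149)
(37553/(-33539) + X)/(-120 + 21578) = (37553/(-33539) + 16431/14738)/(-120 + 21578) = (37553*(-1/33539) + 16431/14738)/21458 = (-37553/33539 + 16431/14738)*(1/21458) = -2376805/494297782*1/21458 = -2376805/10606641806156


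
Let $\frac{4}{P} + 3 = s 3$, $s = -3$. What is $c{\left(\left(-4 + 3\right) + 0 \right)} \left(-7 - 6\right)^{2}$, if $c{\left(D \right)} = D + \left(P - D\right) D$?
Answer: $- \frac{845}{3} \approx -281.67$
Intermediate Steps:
$P = - \frac{1}{3}$ ($P = \frac{4}{-3 - 9} = \frac{4}{-12} = 4 \left(- \frac{1}{12}\right) = - \frac{1}{3} \approx -0.33333$)
$c{\left(D \right)} = D + D \left(- \frac{1}{3} - D\right)$ ($c{\left(D \right)} = D + \left(- \frac{1}{3} - D\right) D = D + D \left(- \frac{1}{3} - D\right)$)
$c{\left(\left(-4 + 3\right) + 0 \right)} \left(-7 - 6\right)^{2} = \frac{\left(\left(-4 + 3\right) + 0\right) \left(2 - 3 \left(\left(-4 + 3\right) + 0\right)\right)}{3} \left(-7 - 6\right)^{2} = \frac{\left(-1 + 0\right) \left(2 - 3 \left(-1 + 0\right)\right)}{3} \left(-13\right)^{2} = \frac{1}{3} \left(-1\right) \left(2 - -3\right) 169 = \frac{1}{3} \left(-1\right) \left(2 + 3\right) 169 = \frac{1}{3} \left(-1\right) 5 \cdot 169 = \left(- \frac{5}{3}\right) 169 = - \frac{845}{3}$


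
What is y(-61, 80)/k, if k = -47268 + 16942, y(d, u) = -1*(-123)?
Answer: -123/30326 ≈ -0.0040559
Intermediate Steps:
y(d, u) = 123
k = -30326
y(-61, 80)/k = 123/(-30326) = 123*(-1/30326) = -123/30326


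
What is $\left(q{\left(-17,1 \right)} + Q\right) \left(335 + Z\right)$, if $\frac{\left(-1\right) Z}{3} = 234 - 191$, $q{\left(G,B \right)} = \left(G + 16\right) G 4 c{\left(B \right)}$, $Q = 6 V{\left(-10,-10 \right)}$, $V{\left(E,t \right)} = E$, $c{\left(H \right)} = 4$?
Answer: $43672$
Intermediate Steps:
$Q = -60$ ($Q = 6 \left(-10\right) = -60$)
$q{\left(G,B \right)} = 16 G \left(16 + G\right)$ ($q{\left(G,B \right)} = \left(G + 16\right) G 4 \cdot 4 = \left(16 + G\right) 4 G 4 = \left(16 + G\right) 16 G = 16 G \left(16 + G\right)$)
$Z = -129$ ($Z = - 3 \left(234 - 191\right) = \left(-3\right) 43 = -129$)
$\left(q{\left(-17,1 \right)} + Q\right) \left(335 + Z\right) = \left(16 \left(-17\right) \left(16 - 17\right) - 60\right) \left(335 - 129\right) = \left(16 \left(-17\right) \left(-1\right) - 60\right) 206 = \left(272 - 60\right) 206 = 212 \cdot 206 = 43672$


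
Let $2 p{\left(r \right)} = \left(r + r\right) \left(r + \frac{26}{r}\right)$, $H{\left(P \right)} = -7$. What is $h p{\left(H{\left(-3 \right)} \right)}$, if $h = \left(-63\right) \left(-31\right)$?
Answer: $146475$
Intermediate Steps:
$h = 1953$
$p{\left(r \right)} = r \left(r + \frac{26}{r}\right)$ ($p{\left(r \right)} = \frac{\left(r + r\right) \left(r + \frac{26}{r}\right)}{2} = \frac{2 r \left(r + \frac{26}{r}\right)}{2} = r \left(r + \frac{26}{r}\right)$)
$h p{\left(H{\left(-3 \right)} \right)} = 1953 \left(26 + \left(-7\right)^{2}\right) = 1953 \left(26 + 49\right) = 1953 \cdot 75 = 146475$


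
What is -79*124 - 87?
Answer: -9883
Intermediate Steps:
-79*124 - 87 = -9796 - 87 = -9883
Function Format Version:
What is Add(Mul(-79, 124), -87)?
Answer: -9883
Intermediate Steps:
Add(Mul(-79, 124), -87) = Add(-9796, -87) = -9883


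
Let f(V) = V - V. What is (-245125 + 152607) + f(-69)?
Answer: -92518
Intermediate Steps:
f(V) = 0
(-245125 + 152607) + f(-69) = (-245125 + 152607) + 0 = -92518 + 0 = -92518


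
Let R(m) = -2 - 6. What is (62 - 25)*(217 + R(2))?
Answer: 7733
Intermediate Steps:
R(m) = -8
(62 - 25)*(217 + R(2)) = (62 - 25)*(217 - 8) = 37*209 = 7733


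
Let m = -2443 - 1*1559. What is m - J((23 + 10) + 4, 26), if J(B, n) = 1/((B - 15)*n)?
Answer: -2289145/572 ≈ -4002.0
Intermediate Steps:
J(B, n) = 1/(n*(-15 + B)) (J(B, n) = 1/((-15 + B)*n) = 1/(n*(-15 + B)))
m = -4002 (m = -2443 - 1559 = -4002)
m - J((23 + 10) + 4, 26) = -4002 - 1/(26*(-15 + ((23 + 10) + 4))) = -4002 - 1/(26*(-15 + (33 + 4))) = -4002 - 1/(26*(-15 + 37)) = -4002 - 1/(26*22) = -4002 - 1*1/572 = -4002 - 1/572 = -2289145/572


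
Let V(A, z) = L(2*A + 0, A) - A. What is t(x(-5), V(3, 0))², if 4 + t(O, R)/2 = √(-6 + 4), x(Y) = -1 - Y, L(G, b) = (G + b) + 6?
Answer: 56 - 32*I*√2 ≈ 56.0 - 45.255*I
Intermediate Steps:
L(G, b) = 6 + G + b
V(A, z) = 6 + 2*A (V(A, z) = (6 + (2*A + 0) + A) - A = (6 + 2*A + A) - A = (6 + 3*A) - A = 6 + 2*A)
t(O, R) = -8 + 2*I*√2 (t(O, R) = -8 + 2*√(-6 + 4) = -8 + 2*√(-2) = -8 + 2*(I*√2) = -8 + 2*I*√2)
t(x(-5), V(3, 0))² = (-8 + 2*I*√2)²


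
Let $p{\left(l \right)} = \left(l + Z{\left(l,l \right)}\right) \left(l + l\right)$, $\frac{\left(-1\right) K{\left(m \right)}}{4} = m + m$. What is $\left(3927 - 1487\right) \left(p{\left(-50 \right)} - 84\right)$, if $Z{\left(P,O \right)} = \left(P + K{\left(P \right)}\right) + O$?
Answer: $-61204960$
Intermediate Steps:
$K{\left(m \right)} = - 8 m$ ($K{\left(m \right)} = - 4 \left(m + m\right) = - 4 \cdot 2 m = - 8 m$)
$Z{\left(P,O \right)} = O - 7 P$ ($Z{\left(P,O \right)} = \left(P - 8 P\right) + O = - 7 P + O = O - 7 P$)
$p{\left(l \right)} = - 10 l^{2}$ ($p{\left(l \right)} = \left(l + \left(l - 7 l\right)\right) \left(l + l\right) = \left(l - 6 l\right) 2 l = - 5 l 2 l = - 10 l^{2}$)
$\left(3927 - 1487\right) \left(p{\left(-50 \right)} - 84\right) = \left(3927 - 1487\right) \left(- 10 \left(-50\right)^{2} - 84\right) = 2440 \left(\left(-10\right) 2500 - 84\right) = 2440 \left(-25000 - 84\right) = 2440 \left(-25084\right) = -61204960$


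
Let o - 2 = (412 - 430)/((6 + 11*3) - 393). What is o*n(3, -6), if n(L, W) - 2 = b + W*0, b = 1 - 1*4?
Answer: -121/59 ≈ -2.0508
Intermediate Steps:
b = -3 (b = 1 - 4 = -3)
n(L, W) = -1 (n(L, W) = 2 + (-3 + W*0) = 2 + (-3 + 0) = 2 - 3 = -1)
o = 121/59 (o = 2 + (412 - 430)/((6 + 11*3) - 393) = 2 - 18/((6 + 33) - 393) = 2 - 18/(39 - 393) = 2 - 18/(-354) = 2 - 18*(-1/354) = 2 + 3/59 = 121/59 ≈ 2.0508)
o*n(3, -6) = (121/59)*(-1) = -121/59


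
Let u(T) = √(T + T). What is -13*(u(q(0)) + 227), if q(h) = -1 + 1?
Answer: -2951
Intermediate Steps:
q(h) = 0
u(T) = √2*√T (u(T) = √(2*T) = √2*√T)
-13*(u(q(0)) + 227) = -13*(√2*√0 + 227) = -13*(√2*0 + 227) = -13*(0 + 227) = -13*227 = -2951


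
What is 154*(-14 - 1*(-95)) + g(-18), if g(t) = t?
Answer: 12456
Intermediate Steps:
154*(-14 - 1*(-95)) + g(-18) = 154*(-14 - 1*(-95)) - 18 = 154*(-14 + 95) - 18 = 154*81 - 18 = 12474 - 18 = 12456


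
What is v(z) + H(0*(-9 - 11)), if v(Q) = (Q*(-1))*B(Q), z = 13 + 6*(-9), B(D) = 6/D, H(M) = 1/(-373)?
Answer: -2239/373 ≈ -6.0027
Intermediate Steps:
H(M) = -1/373
z = -41 (z = 13 - 54 = -41)
v(Q) = -6 (v(Q) = (Q*(-1))*(6/Q) = (-Q)*(6/Q) = -6)
v(z) + H(0*(-9 - 11)) = -6 - 1/373 = -2239/373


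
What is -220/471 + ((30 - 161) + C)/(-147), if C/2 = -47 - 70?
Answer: 46525/23079 ≈ 2.0159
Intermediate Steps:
C = -234 (C = 2*(-47 - 70) = 2*(-117) = -234)
-220/471 + ((30 - 161) + C)/(-147) = -220/471 + ((30 - 161) - 234)/(-147) = -220*1/471 + (-131 - 234)*(-1/147) = -220/471 - 365*(-1/147) = -220/471 + 365/147 = 46525/23079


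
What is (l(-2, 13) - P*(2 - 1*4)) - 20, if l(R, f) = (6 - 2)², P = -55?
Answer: -114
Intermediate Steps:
l(R, f) = 16 (l(R, f) = 4² = 16)
(l(-2, 13) - P*(2 - 1*4)) - 20 = (16 - (-55)*(2 - 1*4)) - 20 = (16 - (-55)*(2 - 4)) - 20 = (16 - (-55)*(-2)) - 20 = (16 - 1*110) - 20 = (16 - 110) - 20 = -94 - 20 = -114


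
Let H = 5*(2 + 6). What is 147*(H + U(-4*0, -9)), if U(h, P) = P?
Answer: 4557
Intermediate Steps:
H = 40 (H = 5*8 = 40)
147*(H + U(-4*0, -9)) = 147*(40 - 9) = 147*31 = 4557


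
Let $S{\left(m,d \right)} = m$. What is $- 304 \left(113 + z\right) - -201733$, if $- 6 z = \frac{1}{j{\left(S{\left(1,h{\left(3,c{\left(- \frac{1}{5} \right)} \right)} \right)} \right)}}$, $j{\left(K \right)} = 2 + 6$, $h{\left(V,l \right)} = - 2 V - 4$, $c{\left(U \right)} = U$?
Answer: $\frac{502162}{3} \approx 1.6739 \cdot 10^{5}$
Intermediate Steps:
$h{\left(V,l \right)} = -4 - 2 V$
$j{\left(K \right)} = 8$
$z = - \frac{1}{48}$ ($z = - \frac{1}{6 \cdot 8} = \left(- \frac{1}{6}\right) \frac{1}{8} = - \frac{1}{48} \approx -0.020833$)
$- 304 \left(113 + z\right) - -201733 = - 304 \left(113 - \frac{1}{48}\right) - -201733 = \left(-304\right) \frac{5423}{48} + 201733 = - \frac{103037}{3} + 201733 = \frac{502162}{3}$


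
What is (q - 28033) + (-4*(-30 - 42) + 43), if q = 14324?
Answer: -13378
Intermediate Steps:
(q - 28033) + (-4*(-30 - 42) + 43) = (14324 - 28033) + (-4*(-30 - 42) + 43) = -13709 + (-4*(-72) + 43) = -13709 + (288 + 43) = -13709 + 331 = -13378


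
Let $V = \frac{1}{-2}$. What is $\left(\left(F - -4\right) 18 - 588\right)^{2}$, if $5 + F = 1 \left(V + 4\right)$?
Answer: $294849$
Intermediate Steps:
$V = - \frac{1}{2} \approx -0.5$
$F = - \frac{3}{2}$ ($F = -5 + 1 \left(- \frac{1}{2} + 4\right) = -5 + 1 \cdot \frac{7}{2} = -5 + \frac{7}{2} = - \frac{3}{2} \approx -1.5$)
$\left(\left(F - -4\right) 18 - 588\right)^{2} = \left(\left(- \frac{3}{2} - -4\right) 18 - 588\right)^{2} = \left(\left(- \frac{3}{2} + \left(-1 + 5\right)\right) 18 - 588\right)^{2} = \left(\left(- \frac{3}{2} + 4\right) 18 - 588\right)^{2} = \left(\frac{5}{2} \cdot 18 - 588\right)^{2} = \left(45 - 588\right)^{2} = \left(-543\right)^{2} = 294849$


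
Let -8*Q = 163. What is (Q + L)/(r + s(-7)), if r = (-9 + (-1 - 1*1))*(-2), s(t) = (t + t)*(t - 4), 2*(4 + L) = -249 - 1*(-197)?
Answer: -403/1408 ≈ -0.28622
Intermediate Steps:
Q = -163/8 (Q = -1/8*163 = -163/8 ≈ -20.375)
L = -30 (L = -4 + (-249 - 1*(-197))/2 = -4 + (-249 + 197)/2 = -4 + (1/2)*(-52) = -4 - 26 = -30)
s(t) = 2*t*(-4 + t) (s(t) = (2*t)*(-4 + t) = 2*t*(-4 + t))
r = 22 (r = (-9 + (-1 - 1))*(-2) = (-9 - 2)*(-2) = -11*(-2) = 22)
(Q + L)/(r + s(-7)) = (-163/8 - 30)/(22 + 2*(-7)*(-4 - 7)) = -403/(8*(22 + 2*(-7)*(-11))) = -403/(8*(22 + 154)) = -403/8/176 = -403/8*1/176 = -403/1408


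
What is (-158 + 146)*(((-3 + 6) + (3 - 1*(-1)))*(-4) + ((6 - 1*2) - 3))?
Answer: 324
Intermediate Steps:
(-158 + 146)*(((-3 + 6) + (3 - 1*(-1)))*(-4) + ((6 - 1*2) - 3)) = -12*((3 + (3 + 1))*(-4) + ((6 - 2) - 3)) = -12*((3 + 4)*(-4) + (4 - 3)) = -12*(7*(-4) + 1) = -12*(-28 + 1) = -12*(-27) = 324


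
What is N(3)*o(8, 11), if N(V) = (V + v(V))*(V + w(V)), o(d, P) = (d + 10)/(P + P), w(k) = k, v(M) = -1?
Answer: 108/11 ≈ 9.8182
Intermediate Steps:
o(d, P) = (10 + d)/(2*P) (o(d, P) = (10 + d)/((2*P)) = (10 + d)*(1/(2*P)) = (10 + d)/(2*P))
N(V) = 2*V*(-1 + V) (N(V) = (V - 1)*(V + V) = (-1 + V)*(2*V) = 2*V*(-1 + V))
N(3)*o(8, 11) = (2*3*(-1 + 3))*((½)*(10 + 8)/11) = (2*3*2)*((½)*(1/11)*18) = 12*(9/11) = 108/11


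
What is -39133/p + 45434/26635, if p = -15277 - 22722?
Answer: 2768754021/1012103365 ≈ 2.7356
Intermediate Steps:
p = -37999
-39133/p + 45434/26635 = -39133/(-37999) + 45434/26635 = -39133*(-1/37999) + 45434*(1/26635) = 39133/37999 + 45434/26635 = 2768754021/1012103365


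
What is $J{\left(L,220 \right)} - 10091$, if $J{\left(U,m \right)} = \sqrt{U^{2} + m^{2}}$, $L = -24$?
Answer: $-10091 + 4 \sqrt{3061} \approx -9869.7$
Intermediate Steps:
$J{\left(L,220 \right)} - 10091 = \sqrt{\left(-24\right)^{2} + 220^{2}} - 10091 = \sqrt{576 + 48400} - 10091 = \sqrt{48976} - 10091 = 4 \sqrt{3061} - 10091 = -10091 + 4 \sqrt{3061}$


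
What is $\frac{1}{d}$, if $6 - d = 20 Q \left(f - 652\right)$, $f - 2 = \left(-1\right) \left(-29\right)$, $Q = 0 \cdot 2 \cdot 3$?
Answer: $\frac{1}{6} \approx 0.16667$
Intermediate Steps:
$Q = 0$ ($Q = 0 \cdot 3 = 0$)
$f = 31$ ($f = 2 - -29 = 2 + 29 = 31$)
$d = 6$ ($d = 6 - 20 \cdot 0 \left(31 - 652\right) = 6 - 0 \left(-621\right) = 6 - 0 = 6 + 0 = 6$)
$\frac{1}{d} = \frac{1}{6}$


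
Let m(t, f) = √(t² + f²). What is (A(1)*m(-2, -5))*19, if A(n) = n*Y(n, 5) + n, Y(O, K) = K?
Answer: 114*√29 ≈ 613.91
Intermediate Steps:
A(n) = 6*n (A(n) = n*5 + n = 5*n + n = 6*n)
m(t, f) = √(f² + t²)
(A(1)*m(-2, -5))*19 = ((6*1)*√((-5)² + (-2)²))*19 = (6*√(25 + 4))*19 = (6*√29)*19 = 114*√29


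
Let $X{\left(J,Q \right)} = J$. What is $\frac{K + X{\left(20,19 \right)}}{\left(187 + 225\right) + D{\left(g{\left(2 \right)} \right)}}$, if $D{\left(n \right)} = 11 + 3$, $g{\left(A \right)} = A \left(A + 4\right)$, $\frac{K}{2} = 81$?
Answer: $\frac{91}{213} \approx 0.42723$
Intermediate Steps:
$K = 162$ ($K = 2 \cdot 81 = 162$)
$g{\left(A \right)} = A \left(4 + A\right)$
$D{\left(n \right)} = 14$
$\frac{K + X{\left(20,19 \right)}}{\left(187 + 225\right) + D{\left(g{\left(2 \right)} \right)}} = \frac{162 + 20}{\left(187 + 225\right) + 14} = \frac{182}{412 + 14} = \frac{182}{426} = 182 \cdot \frac{1}{426} = \frac{91}{213}$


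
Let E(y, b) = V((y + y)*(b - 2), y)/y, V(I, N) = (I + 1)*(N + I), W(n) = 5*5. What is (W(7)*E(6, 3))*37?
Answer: 36075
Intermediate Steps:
W(n) = 25
V(I, N) = (1 + I)*(I + N)
E(y, b) = (y + 2*y*(-2 + b) + 2*y²*(-2 + b) + 4*y²*(-2 + b)²)/y (E(y, b) = ((y + y)*(b - 2) + y + ((y + y)*(b - 2))² + ((y + y)*(b - 2))*y)/y = ((2*y)*(-2 + b) + y + ((2*y)*(-2 + b))² + ((2*y)*(-2 + b))*y)/y = (2*y*(-2 + b) + y + (2*y*(-2 + b))² + (2*y*(-2 + b))*y)/y = (2*y*(-2 + b) + y + 4*y²*(-2 + b)² + 2*y²*(-2 + b))/y = (y + 2*y*(-2 + b) + 2*y²*(-2 + b) + 4*y²*(-2 + b)²)/y)
(W(7)*E(6, 3))*37 = (25*(-3 + 2*3 + 2*6*(-2 + 3) + 4*6*(-2 + 3)²))*37 = (25*(-3 + 6 + 2*6*1 + 4*6*1²))*37 = (25*(-3 + 6 + 12 + 4*6*1))*37 = (25*(-3 + 6 + 12 + 24))*37 = (25*39)*37 = 975*37 = 36075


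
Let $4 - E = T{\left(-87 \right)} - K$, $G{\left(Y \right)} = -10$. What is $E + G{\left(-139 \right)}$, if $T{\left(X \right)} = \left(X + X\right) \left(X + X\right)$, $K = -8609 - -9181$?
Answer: $-29710$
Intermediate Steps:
$K = 572$ ($K = -8609 + 9181 = 572$)
$T{\left(X \right)} = 4 X^{2}$ ($T{\left(X \right)} = 2 X 2 X = 4 X^{2}$)
$E = -29700$ ($E = 4 - \left(4 \left(-87\right)^{2} - 572\right) = 4 - \left(4 \cdot 7569 - 572\right) = 4 - \left(30276 - 572\right) = 4 - 29704 = -29700$)
$E + G{\left(-139 \right)} = -29700 - 10 = -29710$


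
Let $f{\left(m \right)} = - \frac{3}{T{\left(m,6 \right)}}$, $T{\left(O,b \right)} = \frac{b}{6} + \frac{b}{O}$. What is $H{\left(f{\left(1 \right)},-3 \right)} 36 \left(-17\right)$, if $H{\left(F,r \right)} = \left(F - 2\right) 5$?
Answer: $\frac{52020}{7} \approx 7431.4$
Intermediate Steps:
$T{\left(O,b \right)} = \frac{b}{6} + \frac{b}{O}$ ($T{\left(O,b \right)} = b \frac{1}{6} + \frac{b}{O} = \frac{b}{6} + \frac{b}{O}$)
$f{\left(m \right)} = - \frac{3}{1 + \frac{6}{m}}$ ($f{\left(m \right)} = - \frac{3}{\frac{1}{6} \cdot 6 + \frac{6}{m}} = - \frac{3}{1 + \frac{6}{m}}$)
$H{\left(F,r \right)} = -10 + 5 F$ ($H{\left(F,r \right)} = \left(F - 2\right) 5 = \left(-2 + F\right) 5 = -10 + 5 F$)
$H{\left(f{\left(1 \right)},-3 \right)} 36 \left(-17\right) = \left(-10 + 5 \left(\left(-3\right) 1 \frac{1}{6 + 1}\right)\right) 36 \left(-17\right) = \left(-10 + 5 \left(\left(-3\right) 1 \cdot \frac{1}{7}\right)\right) 36 \left(-17\right) = \left(-10 + 5 \left(- \frac{3}{7}\right)\right) 36 \left(-17\right) = \left(-10 - \frac{15}{7}\right) 36 \left(-17\right) = \left(- \frac{85}{7}\right) 36 \left(-17\right) = \left(- \frac{3060}{7}\right) \left(-17\right) = \frac{52020}{7}$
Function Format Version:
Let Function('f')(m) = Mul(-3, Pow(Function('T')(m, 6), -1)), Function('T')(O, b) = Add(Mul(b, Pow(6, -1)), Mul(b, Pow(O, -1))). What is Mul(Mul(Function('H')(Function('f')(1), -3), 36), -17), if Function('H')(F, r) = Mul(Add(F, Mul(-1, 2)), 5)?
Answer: Rational(52020, 7) ≈ 7431.4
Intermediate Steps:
Function('T')(O, b) = Add(Mul(Rational(1, 6), b), Mul(b, Pow(O, -1))) (Function('T')(O, b) = Add(Mul(b, Rational(1, 6)), Mul(b, Pow(O, -1))) = Add(Mul(Rational(1, 6), b), Mul(b, Pow(O, -1))))
Function('f')(m) = Mul(-3, Pow(Add(1, Mul(6, Pow(m, -1))), -1)) (Function('f')(m) = Mul(-3, Pow(Add(Mul(Rational(1, 6), 6), Mul(6, Pow(m, -1))), -1)) = Mul(-3, Pow(Add(1, Mul(6, Pow(m, -1))), -1)))
Function('H')(F, r) = Add(-10, Mul(5, F)) (Function('H')(F, r) = Mul(Add(F, -2), 5) = Mul(Add(-2, F), 5) = Add(-10, Mul(5, F)))
Mul(Mul(Function('H')(Function('f')(1), -3), 36), -17) = Mul(Mul(Add(-10, Mul(5, Mul(-3, 1, Pow(Add(6, 1), -1)))), 36), -17) = Mul(Mul(Add(-10, Mul(5, Mul(-3, 1, Pow(7, -1)))), 36), -17) = Mul(Mul(Add(-10, Mul(5, Mul(-3, 1, Rational(1, 7)))), 36), -17) = Mul(Mul(Add(-10, Mul(5, Rational(-3, 7))), 36), -17) = Mul(Mul(Add(-10, Rational(-15, 7)), 36), -17) = Mul(Mul(Rational(-85, 7), 36), -17) = Mul(Rational(-3060, 7), -17) = Rational(52020, 7)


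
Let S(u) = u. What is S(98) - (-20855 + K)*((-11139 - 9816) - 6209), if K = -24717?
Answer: -1237917710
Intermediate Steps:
S(98) - (-20855 + K)*((-11139 - 9816) - 6209) = 98 - (-20855 - 24717)*((-11139 - 9816) - 6209) = 98 - (-45572)*(-20955 - 6209) = 98 - (-45572)*(-27164) = 98 - 1*1237917808 = 98 - 1237917808 = -1237917710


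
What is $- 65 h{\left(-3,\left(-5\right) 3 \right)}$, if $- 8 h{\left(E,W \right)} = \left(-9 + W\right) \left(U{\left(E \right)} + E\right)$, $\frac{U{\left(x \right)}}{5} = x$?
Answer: $3510$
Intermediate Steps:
$U{\left(x \right)} = 5 x$
$h{\left(E,W \right)} = - \frac{3 E \left(-9 + W\right)}{4}$ ($h{\left(E,W \right)} = - \frac{\left(-9 + W\right) \left(5 E + E\right)}{8} = - \frac{\left(-9 + W\right) 6 E}{8} = - \frac{6 E \left(-9 + W\right)}{8} = - \frac{3 E \left(-9 + W\right)}{4}$)
$- 65 h{\left(-3,\left(-5\right) 3 \right)} = - 65 \cdot \frac{3}{4} \left(-3\right) \left(9 - \left(-5\right) 3\right) = - 65 \cdot \frac{3}{4} \left(-3\right) \left(9 - -15\right) = - 65 \cdot \frac{3}{4} \left(-3\right) \left(9 + 15\right) = - 65 \cdot \frac{3}{4} \left(-3\right) 24 = \left(-65\right) \left(-54\right) = 3510$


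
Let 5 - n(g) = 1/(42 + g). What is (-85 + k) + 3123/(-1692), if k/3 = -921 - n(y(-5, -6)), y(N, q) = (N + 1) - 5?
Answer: -5924313/2068 ≈ -2864.8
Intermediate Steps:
y(N, q) = -4 + N (y(N, q) = (1 + N) - 5 = -4 + N)
n(g) = 5 - 1/(42 + g)
k = -30557/11 (k = 3*(-921 - (209 + 5*(-4 - 5))/(42 + (-4 - 5))) = 3*(-921 - (209 + 5*(-9))/(42 - 9)) = 3*(-921 - (209 - 45)/33) = 3*(-921 - 164/33) = 3*(-30557/33) = -30557/11 ≈ -2777.9)
(-85 + k) + 3123/(-1692) = (-85 - 30557/11) + 3123/(-1692) = -31492/11 + 3123*(-1/1692) = -31492/11 - 347/188 = -5924313/2068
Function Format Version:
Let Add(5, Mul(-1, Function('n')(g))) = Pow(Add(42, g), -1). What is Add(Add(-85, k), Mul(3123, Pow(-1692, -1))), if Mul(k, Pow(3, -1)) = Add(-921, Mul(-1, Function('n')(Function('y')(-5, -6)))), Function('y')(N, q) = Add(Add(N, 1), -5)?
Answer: Rational(-5924313, 2068) ≈ -2864.8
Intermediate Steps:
Function('y')(N, q) = Add(-4, N) (Function('y')(N, q) = Add(Add(1, N), -5) = Add(-4, N))
Function('n')(g) = Add(5, Mul(-1, Pow(Add(42, g), -1)))
k = Rational(-30557, 11) (k = Mul(3, Add(-921, Mul(-1, Mul(Pow(Add(42, Add(-4, -5)), -1), Add(209, Mul(5, Add(-4, -5))))))) = Mul(3, Add(-921, Mul(-1, Mul(Pow(Add(42, -9), -1), Add(209, Mul(5, -9)))))) = Mul(3, Add(-921, Mul(-1, Mul(Pow(33, -1), Add(209, -45))))) = Mul(3, Add(-921, Mul(-1, Mul(Rational(1, 33), 164)))) = Mul(3, Add(-921, Mul(-1, Rational(164, 33)))) = Mul(3, Add(-921, Rational(-164, 33))) = Mul(3, Rational(-30557, 33)) = Rational(-30557, 11) ≈ -2777.9)
Add(Add(-85, k), Mul(3123, Pow(-1692, -1))) = Add(Add(-85, Rational(-30557, 11)), Mul(3123, Pow(-1692, -1))) = Add(Rational(-31492, 11), Mul(3123, Rational(-1, 1692))) = Add(Rational(-31492, 11), Rational(-347, 188)) = Rational(-5924313, 2068)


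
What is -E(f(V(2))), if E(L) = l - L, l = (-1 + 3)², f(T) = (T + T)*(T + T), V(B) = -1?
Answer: 0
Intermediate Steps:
f(T) = 4*T² (f(T) = (2*T)*(2*T) = 4*T²)
l = 4 (l = 2² = 4)
E(L) = 4 - L
-E(f(V(2))) = -(4 - 4*(-1)²) = -(4 - 4) = -1*0 = 0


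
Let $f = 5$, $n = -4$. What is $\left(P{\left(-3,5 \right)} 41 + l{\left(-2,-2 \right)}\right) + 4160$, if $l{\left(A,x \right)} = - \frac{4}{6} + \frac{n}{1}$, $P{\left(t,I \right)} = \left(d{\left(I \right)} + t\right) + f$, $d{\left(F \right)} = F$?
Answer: $\frac{13327}{3} \approx 4442.3$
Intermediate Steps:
$P{\left(t,I \right)} = 5 + I + t$ ($P{\left(t,I \right)} = \left(I + t\right) + 5 = 5 + I + t$)
$l{\left(A,x \right)} = - \frac{14}{3}$ ($l{\left(A,x \right)} = - \frac{4}{6} - \frac{4}{1} = \left(-4\right) \frac{1}{6} - 4 = - \frac{2}{3} - 4 = - \frac{14}{3}$)
$\left(P{\left(-3,5 \right)} 41 + l{\left(-2,-2 \right)}\right) + 4160 = \left(\left(5 + 5 - 3\right) 41 - \frac{14}{3}\right) + 4160 = \left(7 \cdot 41 - \frac{14}{3}\right) + 4160 = \left(287 - \frac{14}{3}\right) + 4160 = \frac{847}{3} + 4160 = \frac{13327}{3}$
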